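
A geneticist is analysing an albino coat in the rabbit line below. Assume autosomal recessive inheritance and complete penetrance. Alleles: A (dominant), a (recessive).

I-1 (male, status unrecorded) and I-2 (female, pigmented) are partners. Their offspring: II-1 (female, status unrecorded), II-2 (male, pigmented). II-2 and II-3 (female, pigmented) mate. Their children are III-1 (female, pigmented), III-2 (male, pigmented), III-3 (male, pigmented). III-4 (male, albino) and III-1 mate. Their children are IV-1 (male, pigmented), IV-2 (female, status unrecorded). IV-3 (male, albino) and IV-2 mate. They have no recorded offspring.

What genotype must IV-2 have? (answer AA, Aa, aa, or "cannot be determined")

cannot be determined

IV-2's phenotype is unrecorded, and no parent or child forces a single allele at both positions; consistent genotype assignments exist with IV-2 as Aa or aa.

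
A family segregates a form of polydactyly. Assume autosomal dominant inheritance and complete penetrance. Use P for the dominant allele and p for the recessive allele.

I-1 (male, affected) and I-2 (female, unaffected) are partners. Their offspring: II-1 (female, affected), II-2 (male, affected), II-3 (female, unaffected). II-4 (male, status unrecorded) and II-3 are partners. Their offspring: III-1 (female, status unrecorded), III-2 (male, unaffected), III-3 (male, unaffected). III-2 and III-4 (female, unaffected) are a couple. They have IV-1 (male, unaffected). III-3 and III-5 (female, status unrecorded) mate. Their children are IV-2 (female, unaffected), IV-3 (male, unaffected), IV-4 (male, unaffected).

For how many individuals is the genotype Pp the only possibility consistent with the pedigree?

Obligate heterozygotes: I-1 is affected so carries P and passed p to II-3 (pp), so I-1 is Pp; II-1 is affected so carries P and received p from I-2 (pp), so II-1 is Pp; II-2 is affected so carries P and received p from I-2 (pp), so II-2 is Pp.
Every other individual is either homozygous by phenotype or has at least one consistent homozygous assignment, so the count is 3.

3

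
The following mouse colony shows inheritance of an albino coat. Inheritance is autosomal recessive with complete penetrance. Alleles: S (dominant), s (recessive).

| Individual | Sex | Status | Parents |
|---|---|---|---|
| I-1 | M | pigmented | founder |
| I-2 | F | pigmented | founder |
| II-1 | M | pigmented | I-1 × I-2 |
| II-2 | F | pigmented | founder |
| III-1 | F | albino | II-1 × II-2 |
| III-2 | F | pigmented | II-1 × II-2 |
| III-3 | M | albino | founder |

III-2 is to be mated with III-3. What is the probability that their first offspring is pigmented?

II-1 is pigmented so carries S and passed s to III-1 (ss), so II-1 is Ss.
II-2 is pigmented so carries S and passed s to III-1 (ss), so II-2 is Ss.
III-2 is a pigmented offspring of II-1 (Ss) × II-2 (Ss), whose cross gives 1/4 SS : 1/2 Ss : 1/4 ss; conditioning on being pigmented, III-2 is SS with probability 1/3, Ss with probability 2/3.
III-3 is albino, so III-3 is ss.
Summing over parental genotype combinations, P(offspring is pigmented) = 1/3·1 + 2/3·1/2 = 2/3.

2/3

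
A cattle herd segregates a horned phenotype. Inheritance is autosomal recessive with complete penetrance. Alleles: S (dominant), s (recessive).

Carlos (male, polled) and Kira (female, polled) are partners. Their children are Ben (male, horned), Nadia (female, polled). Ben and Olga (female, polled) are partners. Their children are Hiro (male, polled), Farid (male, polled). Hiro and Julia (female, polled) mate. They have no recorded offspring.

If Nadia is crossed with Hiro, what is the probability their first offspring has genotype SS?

Carlos is polled so carries S and passed s to Ben (ss), so Carlos is Ss.
Kira is polled so carries S and passed s to Ben (ss), so Kira is Ss.
Nadia is a polled offspring of Carlos (Ss) × Kira (Ss), whose cross gives 1/4 SS : 1/2 Ss : 1/4 ss; conditioning on being polled, Nadia is SS with probability 1/3, Ss with probability 2/3.
Hiro is polled so carries S and received s from Ben (ss), so Hiro is Ss.
Summing over parental genotype combinations, P(offspring has genotype SS) = 1/3·1/2 + 2/3·1/4 = 1/3.

1/3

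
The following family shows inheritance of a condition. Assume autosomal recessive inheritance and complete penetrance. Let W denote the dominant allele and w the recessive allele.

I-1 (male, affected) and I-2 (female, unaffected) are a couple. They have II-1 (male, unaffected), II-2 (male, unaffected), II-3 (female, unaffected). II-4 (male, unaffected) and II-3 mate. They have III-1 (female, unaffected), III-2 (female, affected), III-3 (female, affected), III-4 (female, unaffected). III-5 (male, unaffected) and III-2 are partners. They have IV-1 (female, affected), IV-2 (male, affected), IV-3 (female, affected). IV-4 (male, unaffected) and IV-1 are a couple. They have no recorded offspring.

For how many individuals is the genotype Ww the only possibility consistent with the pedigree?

5

Obligate heterozygotes: II-1 is unaffected so carries W and received w from I-1 (ww), so II-1 is Ww; II-2 is unaffected so carries W and received w from I-1 (ww), so II-2 is Ww; II-3 is unaffected so carries W and received w from I-1 (ww), so II-3 is Ww; II-4 is unaffected so carries W and passed w to III-2 (ww), so II-4 is Ww; III-5 is unaffected so carries W and passed w to IV-1 (ww), so III-5 is Ww.
Every other individual is either homozygous by phenotype or has at least one consistent homozygous assignment, so the count is 5.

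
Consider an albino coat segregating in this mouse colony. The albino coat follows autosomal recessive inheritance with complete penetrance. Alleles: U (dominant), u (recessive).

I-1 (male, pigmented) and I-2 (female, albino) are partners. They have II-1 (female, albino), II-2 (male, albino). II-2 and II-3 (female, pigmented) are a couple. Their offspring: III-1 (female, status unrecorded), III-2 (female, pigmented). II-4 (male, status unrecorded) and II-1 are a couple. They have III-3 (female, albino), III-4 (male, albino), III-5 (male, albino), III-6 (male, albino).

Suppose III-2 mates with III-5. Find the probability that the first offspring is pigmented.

III-2 is pigmented so carries U and received u from II-2 (uu), so III-2 is Uu.
III-5 is albino, so III-5 is uu.
The cross gives 1/2 Uu : 1/2 uu, so P(offspring is pigmented) = 1/2.

1/2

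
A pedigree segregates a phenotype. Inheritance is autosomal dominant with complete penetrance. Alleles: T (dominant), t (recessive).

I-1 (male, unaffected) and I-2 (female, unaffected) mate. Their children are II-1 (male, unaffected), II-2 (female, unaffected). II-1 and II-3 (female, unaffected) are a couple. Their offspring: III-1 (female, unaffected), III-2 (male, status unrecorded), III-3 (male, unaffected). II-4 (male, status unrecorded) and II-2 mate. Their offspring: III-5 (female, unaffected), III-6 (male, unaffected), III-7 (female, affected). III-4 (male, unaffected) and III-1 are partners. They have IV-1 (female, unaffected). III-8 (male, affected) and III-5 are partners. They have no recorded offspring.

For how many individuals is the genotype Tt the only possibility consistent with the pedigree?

Obligate heterozygotes: II-4 passed T to III-7 (Tt, whose t came from II-2) and passed t to III-5 (tt), so II-4 is Tt; III-7 is affected so carries T and received t from II-2 (tt), so III-7 is Tt.
Every other individual is either homozygous by phenotype or has at least one consistent homozygous assignment, so the count is 2.

2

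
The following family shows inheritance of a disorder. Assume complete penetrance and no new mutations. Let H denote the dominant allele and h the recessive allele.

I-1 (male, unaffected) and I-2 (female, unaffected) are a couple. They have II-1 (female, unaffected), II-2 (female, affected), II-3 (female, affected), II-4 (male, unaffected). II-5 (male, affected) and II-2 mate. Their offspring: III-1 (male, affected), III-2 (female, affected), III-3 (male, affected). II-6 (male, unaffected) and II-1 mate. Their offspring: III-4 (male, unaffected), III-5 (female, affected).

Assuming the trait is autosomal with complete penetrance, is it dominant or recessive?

recessive

I-1 and I-2 are both unaffected yet have an affected child II-2. Under dominance, an affected child requires at least one affected parent, so the trait cannot be dominant.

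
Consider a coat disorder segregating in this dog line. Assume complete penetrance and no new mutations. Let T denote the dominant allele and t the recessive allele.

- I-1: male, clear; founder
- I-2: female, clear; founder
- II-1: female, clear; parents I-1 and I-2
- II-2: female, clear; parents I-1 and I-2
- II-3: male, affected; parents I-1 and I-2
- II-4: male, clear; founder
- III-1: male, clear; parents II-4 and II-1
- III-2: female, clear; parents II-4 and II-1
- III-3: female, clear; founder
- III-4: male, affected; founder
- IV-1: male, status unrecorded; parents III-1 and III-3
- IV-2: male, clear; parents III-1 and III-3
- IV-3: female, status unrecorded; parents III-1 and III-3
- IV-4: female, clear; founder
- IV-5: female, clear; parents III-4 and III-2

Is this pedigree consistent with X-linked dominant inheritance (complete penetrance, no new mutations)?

No

Under X-linked dominant, II-3 (affected, male) cannot arise from I-1 (clear) × I-2 (clear).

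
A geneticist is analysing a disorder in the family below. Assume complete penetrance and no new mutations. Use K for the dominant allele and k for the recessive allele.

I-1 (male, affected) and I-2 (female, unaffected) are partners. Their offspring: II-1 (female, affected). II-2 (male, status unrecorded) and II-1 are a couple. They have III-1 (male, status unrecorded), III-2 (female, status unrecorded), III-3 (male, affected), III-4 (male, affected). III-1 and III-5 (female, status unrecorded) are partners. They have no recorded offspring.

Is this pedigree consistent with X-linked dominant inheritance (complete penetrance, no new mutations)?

Yes

A consistent assignment under X-linked dominant exists: I-1 X^K Y, I-2 X^k X^k, II-1 X^K X^k, II-2 X^K Y, III-1 X^K Y, III-2 X^K X^K, III-3 X^K Y, III-4 X^K Y, III-5 X^K X^K.
In this assignment every recorded phenotype matches its genotype and every non-founder's genotype is obtainable from its parents' genotypes, so the pedigree is consistent.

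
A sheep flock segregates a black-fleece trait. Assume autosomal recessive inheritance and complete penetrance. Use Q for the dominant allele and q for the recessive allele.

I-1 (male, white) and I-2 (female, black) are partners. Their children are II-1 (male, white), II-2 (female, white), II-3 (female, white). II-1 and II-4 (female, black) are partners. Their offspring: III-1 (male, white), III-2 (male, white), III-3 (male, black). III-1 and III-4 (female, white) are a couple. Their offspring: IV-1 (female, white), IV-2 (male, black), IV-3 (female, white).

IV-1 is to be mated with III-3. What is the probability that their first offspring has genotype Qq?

III-1 is white so carries Q and received q from II-4 (qq), so III-1 is Qq.
III-4 is white so carries Q and passed q to IV-2 (qq), so III-4 is Qq.
IV-1 is a white offspring of III-1 (Qq) × III-4 (Qq), whose cross gives 1/4 QQ : 1/2 Qq : 1/4 qq; conditioning on being white, IV-1 is QQ with probability 1/3, Qq with probability 2/3.
III-3 is black, so III-3 is qq.
Summing over parental genotype combinations, P(offspring has genotype Qq) = 1/3·1 + 2/3·1/2 = 2/3.

2/3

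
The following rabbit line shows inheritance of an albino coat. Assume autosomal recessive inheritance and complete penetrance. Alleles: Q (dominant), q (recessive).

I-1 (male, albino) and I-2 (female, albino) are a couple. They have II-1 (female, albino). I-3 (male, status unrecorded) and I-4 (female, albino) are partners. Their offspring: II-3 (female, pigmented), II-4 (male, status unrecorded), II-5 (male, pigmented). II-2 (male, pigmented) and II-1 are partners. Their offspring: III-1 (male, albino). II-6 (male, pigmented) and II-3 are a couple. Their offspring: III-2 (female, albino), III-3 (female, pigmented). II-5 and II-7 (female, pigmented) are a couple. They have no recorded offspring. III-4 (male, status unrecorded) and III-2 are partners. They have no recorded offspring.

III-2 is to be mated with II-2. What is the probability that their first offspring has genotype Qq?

III-2 is albino, so III-2 is qq.
II-2 is pigmented so carries Q and passed q to III-1 (qq), so II-2 is Qq.
The cross gives 1/2 Qq : 1/2 qq, so P(offspring has genotype Qq) = 1/2.

1/2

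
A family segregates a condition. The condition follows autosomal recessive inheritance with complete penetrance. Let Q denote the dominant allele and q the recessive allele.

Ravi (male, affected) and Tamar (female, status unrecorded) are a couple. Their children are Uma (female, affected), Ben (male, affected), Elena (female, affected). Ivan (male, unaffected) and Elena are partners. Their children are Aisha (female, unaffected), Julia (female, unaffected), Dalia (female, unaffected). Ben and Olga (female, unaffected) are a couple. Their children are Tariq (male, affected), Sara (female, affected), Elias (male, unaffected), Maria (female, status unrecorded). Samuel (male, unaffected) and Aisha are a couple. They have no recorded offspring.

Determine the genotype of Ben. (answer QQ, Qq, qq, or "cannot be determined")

qq

Ben is affected, so Ben is qq.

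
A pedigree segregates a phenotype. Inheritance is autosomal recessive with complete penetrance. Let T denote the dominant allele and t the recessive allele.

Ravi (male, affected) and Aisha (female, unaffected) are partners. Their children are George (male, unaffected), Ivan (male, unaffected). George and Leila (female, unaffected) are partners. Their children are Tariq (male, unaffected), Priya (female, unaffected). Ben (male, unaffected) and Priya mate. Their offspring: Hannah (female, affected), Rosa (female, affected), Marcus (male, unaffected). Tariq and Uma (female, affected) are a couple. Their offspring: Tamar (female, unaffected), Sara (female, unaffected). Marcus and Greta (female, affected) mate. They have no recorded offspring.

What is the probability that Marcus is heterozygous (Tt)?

2/3

Ben is unaffected so carries T and passed t to Hannah (tt), so Ben is Tt.
Priya is unaffected so carries T and passed t to Hannah (tt), so Priya is Tt.
Their cross gives offspring ratios 1/4 TT : 1/2 Tt : 1/4 tt. Conditioning on Marcus being unaffected, P(Tt) = 1/2 / 3/4 = 2/3.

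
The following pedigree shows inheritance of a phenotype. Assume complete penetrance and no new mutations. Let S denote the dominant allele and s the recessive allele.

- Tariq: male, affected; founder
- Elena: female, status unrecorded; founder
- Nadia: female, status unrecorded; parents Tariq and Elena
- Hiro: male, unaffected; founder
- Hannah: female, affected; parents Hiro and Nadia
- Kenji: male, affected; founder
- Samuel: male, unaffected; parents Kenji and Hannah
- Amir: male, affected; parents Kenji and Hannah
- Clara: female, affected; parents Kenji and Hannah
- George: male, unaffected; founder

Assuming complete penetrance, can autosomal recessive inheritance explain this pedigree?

No

Under autosomal recessive, Samuel (unaffected, male) cannot arise from Kenji (affected) × Hannah (affected).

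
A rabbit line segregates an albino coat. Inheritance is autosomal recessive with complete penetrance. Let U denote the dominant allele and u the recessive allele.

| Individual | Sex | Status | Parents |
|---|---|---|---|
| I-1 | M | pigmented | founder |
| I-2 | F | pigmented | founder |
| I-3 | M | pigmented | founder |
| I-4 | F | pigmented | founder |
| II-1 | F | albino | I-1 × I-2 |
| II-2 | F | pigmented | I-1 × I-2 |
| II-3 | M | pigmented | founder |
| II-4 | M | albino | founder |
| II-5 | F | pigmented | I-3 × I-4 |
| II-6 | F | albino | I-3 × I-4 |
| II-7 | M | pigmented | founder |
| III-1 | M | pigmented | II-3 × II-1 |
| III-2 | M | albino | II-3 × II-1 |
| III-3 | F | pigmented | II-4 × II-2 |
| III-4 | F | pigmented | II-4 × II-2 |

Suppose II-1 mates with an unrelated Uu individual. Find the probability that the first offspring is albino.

II-1 is albino, so II-1 is uu.
The cross gives 1/2 Uu : 1/2 uu, so P(offspring is albino) = 1/2.

1/2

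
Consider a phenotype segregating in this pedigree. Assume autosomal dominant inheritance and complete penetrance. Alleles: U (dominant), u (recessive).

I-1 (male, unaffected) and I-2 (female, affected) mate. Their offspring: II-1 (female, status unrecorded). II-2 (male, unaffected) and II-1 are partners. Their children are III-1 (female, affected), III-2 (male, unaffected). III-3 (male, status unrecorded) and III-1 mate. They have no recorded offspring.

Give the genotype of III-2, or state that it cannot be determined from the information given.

III-2 is unaffected, so III-2 is uu.

uu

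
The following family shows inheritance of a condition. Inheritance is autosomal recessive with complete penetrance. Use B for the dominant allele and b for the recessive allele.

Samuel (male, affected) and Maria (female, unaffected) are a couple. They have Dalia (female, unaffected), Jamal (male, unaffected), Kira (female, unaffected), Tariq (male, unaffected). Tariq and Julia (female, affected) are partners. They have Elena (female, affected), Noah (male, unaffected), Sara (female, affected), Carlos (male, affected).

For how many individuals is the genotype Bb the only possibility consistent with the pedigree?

Obligate heterozygotes: Dalia is unaffected so carries B and received b from Samuel (bb), so Dalia is Bb; Jamal is unaffected so carries B and received b from Samuel (bb), so Jamal is Bb; Kira is unaffected so carries B and received b from Samuel (bb), so Kira is Bb; Tariq is unaffected so carries B and received b from Samuel (bb), so Tariq is Bb; Noah is unaffected so carries B and received b from Julia (bb), so Noah is Bb.
Every other individual is either homozygous by phenotype or has at least one consistent homozygous assignment, so the count is 5.

5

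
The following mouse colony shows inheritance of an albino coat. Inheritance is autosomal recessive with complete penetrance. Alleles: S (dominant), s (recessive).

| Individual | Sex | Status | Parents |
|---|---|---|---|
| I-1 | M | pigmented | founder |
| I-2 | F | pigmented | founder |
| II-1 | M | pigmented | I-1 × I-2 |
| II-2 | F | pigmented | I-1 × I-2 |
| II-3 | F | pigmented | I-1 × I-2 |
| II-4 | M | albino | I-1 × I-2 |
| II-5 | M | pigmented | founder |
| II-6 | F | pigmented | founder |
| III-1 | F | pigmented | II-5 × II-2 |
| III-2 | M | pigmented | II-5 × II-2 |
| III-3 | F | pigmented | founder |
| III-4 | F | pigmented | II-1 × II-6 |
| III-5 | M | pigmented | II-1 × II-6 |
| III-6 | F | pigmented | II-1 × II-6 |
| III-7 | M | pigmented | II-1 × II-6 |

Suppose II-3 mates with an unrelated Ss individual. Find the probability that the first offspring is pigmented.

5/6

I-1 is pigmented so carries S and passed s to II-4 (ss), so I-1 is Ss.
I-2 is pigmented so carries S and passed s to II-4 (ss), so I-2 is Ss.
II-3 is a pigmented offspring of I-1 (Ss) × I-2 (Ss), whose cross gives 1/4 SS : 1/2 Ss : 1/4 ss; conditioning on being pigmented, II-3 is SS with probability 1/3, Ss with probability 2/3.
Summing over parental genotype combinations, P(offspring is pigmented) = 1/3·1 + 2/3·3/4 = 5/6.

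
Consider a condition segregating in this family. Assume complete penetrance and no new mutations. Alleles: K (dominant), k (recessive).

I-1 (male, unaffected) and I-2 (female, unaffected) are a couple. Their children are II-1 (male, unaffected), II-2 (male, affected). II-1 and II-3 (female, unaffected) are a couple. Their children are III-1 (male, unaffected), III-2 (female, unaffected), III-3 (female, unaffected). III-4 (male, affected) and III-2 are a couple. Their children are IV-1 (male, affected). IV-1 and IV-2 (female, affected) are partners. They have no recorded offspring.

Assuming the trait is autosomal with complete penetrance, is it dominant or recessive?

recessive

I-1 and I-2 are both unaffected yet have an affected child II-2. Under dominance, an affected child requires at least one affected parent, so the trait cannot be dominant.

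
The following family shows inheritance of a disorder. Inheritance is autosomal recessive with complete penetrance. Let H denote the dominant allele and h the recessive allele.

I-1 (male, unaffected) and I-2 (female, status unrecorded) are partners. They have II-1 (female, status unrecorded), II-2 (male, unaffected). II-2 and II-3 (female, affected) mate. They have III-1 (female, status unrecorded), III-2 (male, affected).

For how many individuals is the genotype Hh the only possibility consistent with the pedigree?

Obligate heterozygotes: II-2 is unaffected so carries H and passed h to III-2 (hh), so II-2 is Hh.
Every other individual is either homozygous by phenotype or has at least one consistent homozygous assignment, so the count is 1.

1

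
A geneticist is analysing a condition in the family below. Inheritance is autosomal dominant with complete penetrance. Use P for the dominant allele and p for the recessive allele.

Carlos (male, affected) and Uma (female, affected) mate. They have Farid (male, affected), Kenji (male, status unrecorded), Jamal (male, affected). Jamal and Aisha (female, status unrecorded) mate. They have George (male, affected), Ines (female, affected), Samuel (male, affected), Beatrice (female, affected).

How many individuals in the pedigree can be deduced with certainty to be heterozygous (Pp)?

0

No individual's genotype is forced to Pp by the pedigree, so the count is 0.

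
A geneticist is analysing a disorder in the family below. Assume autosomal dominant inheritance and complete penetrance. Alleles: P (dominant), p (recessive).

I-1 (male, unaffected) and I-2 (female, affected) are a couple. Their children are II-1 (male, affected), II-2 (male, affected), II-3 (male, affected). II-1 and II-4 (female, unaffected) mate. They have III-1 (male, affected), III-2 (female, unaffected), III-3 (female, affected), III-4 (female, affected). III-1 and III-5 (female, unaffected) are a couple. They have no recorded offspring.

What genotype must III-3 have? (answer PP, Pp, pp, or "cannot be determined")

Pp

From phenotype alone, III-3 is PP or Pp.
III-3 is affected so carries P and received p from II-4 (pp), so III-3 is Pp.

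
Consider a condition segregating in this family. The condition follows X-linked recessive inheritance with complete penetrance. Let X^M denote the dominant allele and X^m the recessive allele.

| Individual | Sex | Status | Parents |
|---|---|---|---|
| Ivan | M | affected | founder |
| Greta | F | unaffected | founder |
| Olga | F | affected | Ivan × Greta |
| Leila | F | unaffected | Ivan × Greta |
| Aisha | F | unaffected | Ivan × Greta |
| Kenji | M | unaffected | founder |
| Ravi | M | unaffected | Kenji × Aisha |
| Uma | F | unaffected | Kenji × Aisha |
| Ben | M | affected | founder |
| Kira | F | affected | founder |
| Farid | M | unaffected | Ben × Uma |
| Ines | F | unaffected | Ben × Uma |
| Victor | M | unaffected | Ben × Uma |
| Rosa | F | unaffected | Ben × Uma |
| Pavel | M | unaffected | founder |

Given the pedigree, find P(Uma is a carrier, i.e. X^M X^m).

Kenji is unaffected, so Kenji is X^M Y.
Aisha is unaffected so carries M and received m from Ivan (X^m Y), so Aisha is X^M X^m.
Their cross gives offspring ratios 1/2 X^M X^M : 1/2 X^M X^m. Conditioning on Uma being unaffected, P(X^M X^m) = 1/2 / 1 = 1/2 before taking Uma's own offspring into account.
Ben is affected, so Ben is X^m Y.
Now use Uma's offspring. Probability of each recorded status — unaffected son Farid: 1/2 if Uma is X^M X^m, 1 if X^M X^M; unaffected daughter Ines: 1/2 if Uma is X^M X^m, 1 if X^M X^M; unaffected son Victor: 1/2 if Uma is X^M X^m, 1 if X^M X^M; unaffected daughter Rosa: 1/2 if Uma is X^M X^m, 1 if X^M X^M.
Bayes: P(X^M X^m) = 1/2·1/16 / (1/2·1/16 + 1/2·1) = 1/17.

1/17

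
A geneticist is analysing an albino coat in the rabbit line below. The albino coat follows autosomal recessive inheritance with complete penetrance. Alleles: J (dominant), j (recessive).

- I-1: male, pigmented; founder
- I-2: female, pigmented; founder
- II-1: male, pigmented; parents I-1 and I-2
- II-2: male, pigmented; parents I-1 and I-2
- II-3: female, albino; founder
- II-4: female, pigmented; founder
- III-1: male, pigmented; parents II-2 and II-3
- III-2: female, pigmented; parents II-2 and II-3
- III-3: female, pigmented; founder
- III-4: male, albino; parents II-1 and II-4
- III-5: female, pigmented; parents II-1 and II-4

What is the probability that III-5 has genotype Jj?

II-1 is pigmented so carries J and passed j to III-4 (jj), so II-1 is Jj.
II-4 is pigmented so carries J and passed j to III-4 (jj), so II-4 is Jj.
Their cross gives offspring ratios 1/4 JJ : 1/2 Jj : 1/4 jj. Conditioning on III-5 being pigmented, P(Jj) = 1/2 / 3/4 = 2/3.

2/3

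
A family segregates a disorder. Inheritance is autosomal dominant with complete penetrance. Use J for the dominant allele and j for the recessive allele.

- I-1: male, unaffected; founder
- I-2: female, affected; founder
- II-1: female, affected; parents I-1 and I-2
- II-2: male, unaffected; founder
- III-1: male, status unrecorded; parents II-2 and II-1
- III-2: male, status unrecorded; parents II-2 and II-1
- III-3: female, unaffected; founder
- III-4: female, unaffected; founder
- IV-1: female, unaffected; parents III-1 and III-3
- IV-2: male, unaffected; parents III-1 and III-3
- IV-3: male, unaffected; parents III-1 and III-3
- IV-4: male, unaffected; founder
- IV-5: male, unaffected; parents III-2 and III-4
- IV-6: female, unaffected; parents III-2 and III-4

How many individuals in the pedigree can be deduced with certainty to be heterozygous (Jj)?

Obligate heterozygotes: II-1 is affected so carries J and received j from I-1 (jj), so II-1 is Jj.
Every other individual is either homozygous by phenotype or has at least one consistent homozygous assignment, so the count is 1.

1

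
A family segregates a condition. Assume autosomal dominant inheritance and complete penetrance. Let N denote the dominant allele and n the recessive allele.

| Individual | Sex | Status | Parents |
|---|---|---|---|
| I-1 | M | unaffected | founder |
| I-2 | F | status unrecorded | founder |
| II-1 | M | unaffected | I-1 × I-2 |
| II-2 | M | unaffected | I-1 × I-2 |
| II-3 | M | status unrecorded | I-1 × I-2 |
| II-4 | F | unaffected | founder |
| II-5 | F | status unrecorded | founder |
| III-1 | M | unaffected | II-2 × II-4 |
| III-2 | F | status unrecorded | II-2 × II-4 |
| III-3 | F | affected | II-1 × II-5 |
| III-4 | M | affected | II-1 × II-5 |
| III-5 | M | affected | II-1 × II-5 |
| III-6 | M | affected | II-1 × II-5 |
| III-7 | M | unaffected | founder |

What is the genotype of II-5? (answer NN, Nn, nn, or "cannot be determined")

cannot be determined

II-5's phenotype is unrecorded, and no parent or child forces a single allele at both positions; consistent genotype assignments exist with II-5 as NN or Nn.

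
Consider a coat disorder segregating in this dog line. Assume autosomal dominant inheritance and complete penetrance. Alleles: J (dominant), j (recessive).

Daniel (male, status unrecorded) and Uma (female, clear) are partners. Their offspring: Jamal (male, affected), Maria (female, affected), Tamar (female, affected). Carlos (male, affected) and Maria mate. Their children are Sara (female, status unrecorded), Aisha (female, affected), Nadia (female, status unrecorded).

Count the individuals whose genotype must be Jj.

3

Obligate heterozygotes: Jamal is affected so carries J and received j from Uma (jj), so Jamal is Jj; Maria is affected so carries J and received j from Uma (jj), so Maria is Jj; Tamar is affected so carries J and received j from Uma (jj), so Tamar is Jj.
Every other individual is either homozygous by phenotype or has at least one consistent homozygous assignment, so the count is 3.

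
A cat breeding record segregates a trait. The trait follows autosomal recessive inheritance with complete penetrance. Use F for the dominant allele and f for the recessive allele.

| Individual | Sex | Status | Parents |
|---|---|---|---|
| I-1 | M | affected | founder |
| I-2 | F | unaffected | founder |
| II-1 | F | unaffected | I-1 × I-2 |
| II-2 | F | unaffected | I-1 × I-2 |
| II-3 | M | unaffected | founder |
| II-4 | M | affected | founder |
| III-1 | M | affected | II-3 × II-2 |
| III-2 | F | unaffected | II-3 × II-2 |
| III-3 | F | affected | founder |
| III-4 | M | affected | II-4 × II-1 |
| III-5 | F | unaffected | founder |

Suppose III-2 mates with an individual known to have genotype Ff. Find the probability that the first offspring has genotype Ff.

II-3 is unaffected so carries F and passed f to III-1 (ff), so II-3 is Ff.
II-2 is unaffected so carries F and received f from I-1 (ff), so II-2 is Ff.
III-2 is an unaffected offspring of II-3 (Ff) × II-2 (Ff), whose cross gives 1/4 FF : 1/2 Ff : 1/4 ff; conditioning on being unaffected, III-2 is FF with probability 1/3, Ff with probability 2/3.
Summing over parental genotype combinations, P(offspring has genotype Ff) = 1/3·1/2 + 2/3·1/2 = 1/2.

1/2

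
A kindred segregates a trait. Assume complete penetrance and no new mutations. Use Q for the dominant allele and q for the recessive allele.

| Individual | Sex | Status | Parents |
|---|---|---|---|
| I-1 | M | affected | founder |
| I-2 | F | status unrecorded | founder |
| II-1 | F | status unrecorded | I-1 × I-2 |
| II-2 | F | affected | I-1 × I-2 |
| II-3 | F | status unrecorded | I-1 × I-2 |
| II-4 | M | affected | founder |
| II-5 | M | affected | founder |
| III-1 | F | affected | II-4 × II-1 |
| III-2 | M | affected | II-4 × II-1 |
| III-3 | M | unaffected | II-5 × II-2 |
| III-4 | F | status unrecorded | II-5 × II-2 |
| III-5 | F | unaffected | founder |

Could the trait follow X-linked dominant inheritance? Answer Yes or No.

A consistent assignment under X-linked dominant exists: I-1 X^Q Y, I-2 X^Q X^q, II-1 X^Q X^Q, II-2 X^Q X^q, II-3 X^Q X^Q, II-4 X^Q Y, II-5 X^Q Y, III-1 X^Q X^Q, III-2 X^Q Y, III-3 X^q Y, III-4 X^Q X^Q, III-5 X^q X^q.
In this assignment every recorded phenotype matches its genotype and every non-founder's genotype is obtainable from its parents' genotypes, so the pedigree is consistent.

Yes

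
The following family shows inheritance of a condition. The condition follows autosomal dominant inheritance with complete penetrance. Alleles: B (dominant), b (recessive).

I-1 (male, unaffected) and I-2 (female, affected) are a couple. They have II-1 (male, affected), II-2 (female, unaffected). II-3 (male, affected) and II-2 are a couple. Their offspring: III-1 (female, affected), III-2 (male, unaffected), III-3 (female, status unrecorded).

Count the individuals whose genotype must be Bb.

Obligate heterozygotes: I-2 is affected so carries B and passed b to II-2 (bb), so I-2 is Bb; II-1 is affected so carries B and received b from I-1 (bb), so II-1 is Bb; II-3 is affected so carries B and passed b to III-2 (bb), so II-3 is Bb; III-1 is affected so carries B and received b from II-2 (bb), so III-1 is Bb.
Every other individual is either homozygous by phenotype or has at least one consistent homozygous assignment, so the count is 4.

4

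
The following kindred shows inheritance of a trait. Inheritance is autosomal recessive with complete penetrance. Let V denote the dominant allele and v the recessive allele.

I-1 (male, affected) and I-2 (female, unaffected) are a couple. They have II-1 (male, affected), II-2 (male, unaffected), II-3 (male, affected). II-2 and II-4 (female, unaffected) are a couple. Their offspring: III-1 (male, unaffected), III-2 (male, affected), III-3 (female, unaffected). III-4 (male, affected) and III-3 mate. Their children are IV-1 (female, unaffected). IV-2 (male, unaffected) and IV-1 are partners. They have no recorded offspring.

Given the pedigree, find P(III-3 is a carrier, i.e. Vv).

II-2 is unaffected so carries V and received v from I-1 (vv), so II-2 is Vv.
II-4 is unaffected so carries V and passed v to III-2 (vv), so II-4 is Vv.
Their cross gives offspring ratios 1/4 VV : 1/2 Vv : 1/4 vv. Conditioning on III-3 being unaffected, P(Vv) = 1/2 / 3/4 = 2/3 before taking III-3's own offspring into account.
III-4 is affected, so III-4 is vv.
Now use III-3's offspring. Probability of each recorded status — unaffected daughter IV-1: 1/2 if III-3 is Vv, 1 if VV.
Bayes: P(Vv) = 2/3·1/2 / (2/3·1/2 + 1/3·1) = 1/2.

1/2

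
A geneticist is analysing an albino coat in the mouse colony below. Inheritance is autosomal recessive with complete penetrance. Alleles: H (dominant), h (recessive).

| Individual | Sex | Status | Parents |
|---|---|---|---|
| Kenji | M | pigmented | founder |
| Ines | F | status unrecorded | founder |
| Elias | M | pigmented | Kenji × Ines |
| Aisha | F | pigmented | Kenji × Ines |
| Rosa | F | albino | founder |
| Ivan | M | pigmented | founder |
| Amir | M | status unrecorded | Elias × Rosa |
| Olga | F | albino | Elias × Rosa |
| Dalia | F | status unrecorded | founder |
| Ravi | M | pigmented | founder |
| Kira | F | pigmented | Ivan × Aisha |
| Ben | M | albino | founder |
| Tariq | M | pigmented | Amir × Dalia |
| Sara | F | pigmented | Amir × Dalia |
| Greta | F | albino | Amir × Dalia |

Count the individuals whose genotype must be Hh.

1

Obligate heterozygotes: Elias is pigmented so carries H and passed h to Olga (hh), so Elias is Hh.
Every other individual is either homozygous by phenotype or has at least one consistent homozygous assignment, so the count is 1.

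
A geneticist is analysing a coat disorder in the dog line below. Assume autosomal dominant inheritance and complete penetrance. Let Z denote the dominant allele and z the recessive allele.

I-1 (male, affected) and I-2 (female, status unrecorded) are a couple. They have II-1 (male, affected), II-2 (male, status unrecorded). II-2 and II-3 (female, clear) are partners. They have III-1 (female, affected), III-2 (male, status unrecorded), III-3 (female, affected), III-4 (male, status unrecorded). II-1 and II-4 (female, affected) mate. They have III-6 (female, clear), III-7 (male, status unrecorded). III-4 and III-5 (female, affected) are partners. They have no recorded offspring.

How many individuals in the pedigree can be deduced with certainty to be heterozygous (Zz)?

4

Obligate heterozygotes: II-1 is affected so carries Z and passed z to III-6 (zz), so II-1 is Zz; II-4 is affected so carries Z and passed z to III-6 (zz), so II-4 is Zz; III-1 is affected so carries Z and received z from II-3 (zz), so III-1 is Zz; III-3 is affected so carries Z and received z from II-3 (zz), so III-3 is Zz.
Every other individual is either homozygous by phenotype or has at least one consistent homozygous assignment, so the count is 4.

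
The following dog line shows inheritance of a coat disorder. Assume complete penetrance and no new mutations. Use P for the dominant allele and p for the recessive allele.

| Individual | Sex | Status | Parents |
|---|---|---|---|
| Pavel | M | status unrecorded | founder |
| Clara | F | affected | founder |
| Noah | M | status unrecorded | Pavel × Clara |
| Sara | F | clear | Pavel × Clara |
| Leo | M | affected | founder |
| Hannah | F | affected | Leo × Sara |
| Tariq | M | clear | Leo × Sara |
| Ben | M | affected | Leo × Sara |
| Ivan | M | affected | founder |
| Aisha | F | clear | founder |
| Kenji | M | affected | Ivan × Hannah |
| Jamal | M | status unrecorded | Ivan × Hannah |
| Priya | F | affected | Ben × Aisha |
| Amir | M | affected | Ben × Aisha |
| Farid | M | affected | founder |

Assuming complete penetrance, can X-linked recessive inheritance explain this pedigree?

Yes

A consistent assignment under X-linked recessive exists: Pavel X^P Y, Clara X^p X^p, Noah X^p Y, Sara X^P X^p, Leo X^p Y, Hannah X^p X^p, Tariq X^P Y, Ben X^p Y, Ivan X^p Y, Aisha X^P X^p, Kenji X^p Y, Jamal X^p Y, Priya X^p X^p, Amir X^p Y, Farid X^p Y.
In this assignment every recorded phenotype matches its genotype and every non-founder's genotype is obtainable from its parents' genotypes, so the pedigree is consistent.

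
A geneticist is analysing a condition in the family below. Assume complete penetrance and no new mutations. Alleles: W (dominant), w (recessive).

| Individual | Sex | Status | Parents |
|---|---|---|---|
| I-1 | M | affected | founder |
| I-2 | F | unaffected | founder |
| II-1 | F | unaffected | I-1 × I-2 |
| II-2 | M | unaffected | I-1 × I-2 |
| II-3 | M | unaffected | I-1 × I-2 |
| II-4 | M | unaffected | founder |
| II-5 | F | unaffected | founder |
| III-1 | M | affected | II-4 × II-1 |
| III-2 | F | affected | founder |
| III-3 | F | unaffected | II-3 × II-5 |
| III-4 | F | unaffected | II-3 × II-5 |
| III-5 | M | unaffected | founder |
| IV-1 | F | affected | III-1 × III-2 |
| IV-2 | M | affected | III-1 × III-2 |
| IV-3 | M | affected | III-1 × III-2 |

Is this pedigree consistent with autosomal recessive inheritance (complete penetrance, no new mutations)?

A consistent assignment under autosomal recessive exists: I-1 ww, I-2 WW, II-1 Ww, II-2 Ww, II-3 Ww, II-4 Ww, II-5 WW, III-1 ww, III-2 ww, III-3 WW, III-4 WW, III-5 WW, IV-1 ww, IV-2 ww, IV-3 ww.
In this assignment every recorded phenotype matches its genotype and every non-founder's genotype is obtainable from its parents' genotypes, so the pedigree is consistent.

Yes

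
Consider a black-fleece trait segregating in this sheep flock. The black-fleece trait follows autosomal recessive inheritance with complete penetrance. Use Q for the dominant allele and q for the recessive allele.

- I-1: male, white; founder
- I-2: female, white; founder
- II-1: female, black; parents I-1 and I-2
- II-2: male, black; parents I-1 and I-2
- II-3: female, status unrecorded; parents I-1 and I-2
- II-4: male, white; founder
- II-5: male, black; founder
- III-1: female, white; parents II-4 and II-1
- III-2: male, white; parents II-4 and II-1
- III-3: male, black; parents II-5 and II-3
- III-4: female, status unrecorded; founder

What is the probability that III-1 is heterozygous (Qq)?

III-1 is white so carries Q and received q from II-1 (qq), so III-1 is Qq, giving P(Qq) = 1.

1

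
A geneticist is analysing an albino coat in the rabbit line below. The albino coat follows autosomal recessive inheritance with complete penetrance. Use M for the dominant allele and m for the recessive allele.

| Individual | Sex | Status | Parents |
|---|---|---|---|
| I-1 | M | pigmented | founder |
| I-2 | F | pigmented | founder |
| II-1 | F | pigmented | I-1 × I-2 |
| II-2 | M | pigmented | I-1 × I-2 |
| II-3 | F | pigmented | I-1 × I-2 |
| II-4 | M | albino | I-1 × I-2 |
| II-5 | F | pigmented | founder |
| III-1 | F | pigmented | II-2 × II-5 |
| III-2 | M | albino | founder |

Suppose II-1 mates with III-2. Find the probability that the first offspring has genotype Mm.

2/3

I-1 is pigmented so carries M and passed m to II-4 (mm), so I-1 is Mm.
I-2 is pigmented so carries M and passed m to II-4 (mm), so I-2 is Mm.
II-1 is a pigmented offspring of I-1 (Mm) × I-2 (Mm), whose cross gives 1/4 MM : 1/2 Mm : 1/4 mm; conditioning on being pigmented, II-1 is MM with probability 1/3, Mm with probability 2/3.
III-2 is albino, so III-2 is mm.
Summing over parental genotype combinations, P(offspring has genotype Mm) = 1/3·1 + 2/3·1/2 = 2/3.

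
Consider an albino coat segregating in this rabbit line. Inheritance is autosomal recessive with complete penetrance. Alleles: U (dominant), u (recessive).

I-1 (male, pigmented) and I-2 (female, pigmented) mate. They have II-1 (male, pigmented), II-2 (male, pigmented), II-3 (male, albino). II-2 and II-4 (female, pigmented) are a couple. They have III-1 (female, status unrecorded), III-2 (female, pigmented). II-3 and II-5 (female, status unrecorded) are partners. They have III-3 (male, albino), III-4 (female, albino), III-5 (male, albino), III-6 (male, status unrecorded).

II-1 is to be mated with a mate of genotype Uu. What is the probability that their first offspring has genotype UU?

1/3

I-1 is pigmented so carries U and passed u to II-3 (uu), so I-1 is Uu.
I-2 is pigmented so carries U and passed u to II-3 (uu), so I-2 is Uu.
II-1 is a pigmented offspring of I-1 (Uu) × I-2 (Uu), whose cross gives 1/4 UU : 1/2 Uu : 1/4 uu; conditioning on being pigmented, II-1 is UU with probability 1/3, Uu with probability 2/3.
Summing over parental genotype combinations, P(offspring has genotype UU) = 1/3·1/2 + 2/3·1/4 = 1/3.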